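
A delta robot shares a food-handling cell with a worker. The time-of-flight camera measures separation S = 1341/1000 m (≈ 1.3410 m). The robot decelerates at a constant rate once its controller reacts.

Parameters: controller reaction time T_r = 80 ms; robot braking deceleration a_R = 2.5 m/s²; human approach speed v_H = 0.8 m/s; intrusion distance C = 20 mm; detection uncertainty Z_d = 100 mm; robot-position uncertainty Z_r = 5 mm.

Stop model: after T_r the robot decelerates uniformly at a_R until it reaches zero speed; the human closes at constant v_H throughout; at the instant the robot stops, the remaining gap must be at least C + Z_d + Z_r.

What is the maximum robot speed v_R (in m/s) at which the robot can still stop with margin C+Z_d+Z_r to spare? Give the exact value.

at the boundary: (1/5)·v² + (2/5)·v + (-144/125) = 0
  disc = (2/5)² − 4·(1/5)·(-144/125) = 676/625 ; √disc = 26/25
  v_R = (−(2/5) + 26/25) / (2·(1/5)) = 8/5 m/s
check:
T_s = v_R/a_R = (8/5)/(5/2) = 0.6400 s
robot in T_r: 1.6000·0.0800 = 0.1280 m
robot covers 1.6000·0.6400 − ½·2.5000·0.6400² = 0.5120 m while stopping
human over T_r+T_s: 0.8000·(0.0800+0.6400) = 0.5760 m
margins: 0.0200+0.1000+0.0050 = 0.1250 m
sum ≈ 0.1280+0.5120+0.5760+0.1250 ≈ 1.3410 m = S ✓

v_R_max = 8/5 m/s = 1.6000 m/s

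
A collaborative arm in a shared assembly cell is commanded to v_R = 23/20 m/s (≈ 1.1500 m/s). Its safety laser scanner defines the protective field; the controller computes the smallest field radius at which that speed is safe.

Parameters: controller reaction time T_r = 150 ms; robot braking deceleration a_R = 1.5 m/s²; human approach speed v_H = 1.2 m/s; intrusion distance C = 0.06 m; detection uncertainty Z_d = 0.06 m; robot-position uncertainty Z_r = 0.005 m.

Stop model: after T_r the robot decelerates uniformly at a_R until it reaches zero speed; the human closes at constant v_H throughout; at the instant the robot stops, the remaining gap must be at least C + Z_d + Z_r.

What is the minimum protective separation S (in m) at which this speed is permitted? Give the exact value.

T_s = v_R/a_R = (23/20)/(3/2) = 0.7667 s
reaction-phase robot travel = 1.1500·0.1500 = 0.1725 m
robot under decel: 1.1500²/(2·1.5000) = 0.4408 m
person approaches 1.2000·(0.1500+0.7667) = 1.1000 m
margins: 0.0600+0.0600+0.0050 = 0.1250 m
S_min ≈ 0.1725+0.4408+1.1000+0.1250  ⇒  S_min = 1103/600 m

S_min = 1103/600 m = 1.8383 m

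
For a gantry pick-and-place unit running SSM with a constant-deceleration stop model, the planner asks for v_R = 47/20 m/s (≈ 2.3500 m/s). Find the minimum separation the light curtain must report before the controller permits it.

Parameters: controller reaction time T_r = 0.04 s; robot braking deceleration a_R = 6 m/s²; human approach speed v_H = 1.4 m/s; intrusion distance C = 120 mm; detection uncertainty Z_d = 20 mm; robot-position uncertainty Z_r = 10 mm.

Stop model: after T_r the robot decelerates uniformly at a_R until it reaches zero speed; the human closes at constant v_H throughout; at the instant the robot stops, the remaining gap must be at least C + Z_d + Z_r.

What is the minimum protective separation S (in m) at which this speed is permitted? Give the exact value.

T_s = v_R/a_R = (47/20)/6 = 0.3917 s
reaction-phase robot travel = 2.3500·0.0400 = 0.0940 m
robot covers 2.3500·0.3917 − ½·6.0000·0.3917² = 0.4602 m while stopping
person approaches 1.4000·(0.0400+0.3917) = 0.6043 m
margins: 0.1200+0.0200+0.0100 = 0.1500 m
S_min ≈ 0.0940+0.4602+0.6043+0.1500  ⇒  S_min = 6281/4800 m

S_min = 6281/4800 m = 1.3085 m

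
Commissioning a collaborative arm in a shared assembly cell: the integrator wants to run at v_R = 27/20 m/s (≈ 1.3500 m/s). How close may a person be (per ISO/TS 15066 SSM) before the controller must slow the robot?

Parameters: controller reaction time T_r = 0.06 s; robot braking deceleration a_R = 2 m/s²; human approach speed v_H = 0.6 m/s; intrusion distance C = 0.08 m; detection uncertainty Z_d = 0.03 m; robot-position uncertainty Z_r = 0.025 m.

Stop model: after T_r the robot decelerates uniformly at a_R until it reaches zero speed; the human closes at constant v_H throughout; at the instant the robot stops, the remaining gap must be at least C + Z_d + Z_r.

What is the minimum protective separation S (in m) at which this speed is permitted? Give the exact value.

S_min = 8901/8000 m = 1.1126 m

T_s = v_R/a_R = (27/20)/2 = 0.6750 s
reaction-phase robot travel = 1.3500·0.0600 = 0.0810 m
robot under decel: 1.3500²/(2·2.0000) = 0.4556 m
human over T_r+T_s: 0.6000·(0.0600+0.6750) = 0.4410 m
C+Z_d+Z_r = 0.0800+0.0300+0.0250 = 0.1350 m
S_min ≈ 0.0810+0.4556+0.4410+0.1350  ⇒  S_min = 8901/8000 m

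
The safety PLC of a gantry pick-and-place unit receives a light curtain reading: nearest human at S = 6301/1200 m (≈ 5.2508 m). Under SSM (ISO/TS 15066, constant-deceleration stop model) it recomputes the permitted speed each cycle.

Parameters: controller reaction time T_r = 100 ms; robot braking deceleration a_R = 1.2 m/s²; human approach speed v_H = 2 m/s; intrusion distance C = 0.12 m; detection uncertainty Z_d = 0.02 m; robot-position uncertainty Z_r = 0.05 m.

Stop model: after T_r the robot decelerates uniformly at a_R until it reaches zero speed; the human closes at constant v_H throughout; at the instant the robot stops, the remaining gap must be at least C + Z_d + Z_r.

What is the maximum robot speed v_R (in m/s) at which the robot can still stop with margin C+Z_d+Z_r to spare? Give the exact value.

v_R_max = 19/10 m/s = 1.9000 m/s

quadratic (5/12)·v² + (53/30)·v + (-5833/1200) = 0
  disc = (53/30)² − 4·(5/12)·(-5833/1200) = 4489/400 ; √disc = 67/20
  v_R = (−(53/30) + 67/20) / (2·(5/12)) = 19/10 m/s
check:
T_s = v_R/a_R = (19/10)/(6/5) = 1.5833 s
robot covers v_R·T_r = 1.9000·0.1000 = 0.1900 m before braking
robot covers 1.9000·1.5833 − ½·1.2000·1.5833² = 1.5042 m while stopping
person approaches 2.0000·(0.1000+1.5833) = 3.3667 m
residual clearance needed = 0.1200+0.0200+0.0500 = 0.1900 m
sum ≈ 0.1900+1.5042+3.3667+0.1900 ≈ 5.2508 m = S ✓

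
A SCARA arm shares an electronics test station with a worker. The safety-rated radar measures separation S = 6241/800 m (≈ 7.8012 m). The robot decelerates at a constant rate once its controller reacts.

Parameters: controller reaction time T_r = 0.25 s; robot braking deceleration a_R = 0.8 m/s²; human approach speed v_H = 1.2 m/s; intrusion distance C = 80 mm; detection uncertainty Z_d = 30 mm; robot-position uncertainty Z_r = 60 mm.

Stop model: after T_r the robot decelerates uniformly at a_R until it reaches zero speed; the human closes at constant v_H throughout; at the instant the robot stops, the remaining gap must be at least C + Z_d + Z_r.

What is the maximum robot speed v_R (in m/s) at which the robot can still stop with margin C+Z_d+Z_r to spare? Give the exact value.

v_R_max = 23/10 m/s = 2.3000 m/s

collect terms ⇒ (5/8)·v_R² + (7/4)·v_R + (-1173/160) = 0
  disc = (7/4)² − 4·(5/8)·(-1173/160) = 1369/64 ; √disc = 37/8
  v_R = (−(7/4) + 37/8) / (2·(5/8)) = 23/10 m/s
check:
stop time T_s = (23/10)/(4/5) = 2.8750 s
robot in T_r: 2.3000·0.2500 = 0.5750 m
robot under decel: 2.3000²/(2·0.8000) = 3.3062 m
human over T_r+T_s: 1.2000·(0.2500+2.8750) = 3.7500 m
margins: 0.0800+0.0300+0.0600 = 0.1700 m
sum ≈ 0.5750+3.3062+3.7500+0.1700 ≈ 7.8012 m = S ✓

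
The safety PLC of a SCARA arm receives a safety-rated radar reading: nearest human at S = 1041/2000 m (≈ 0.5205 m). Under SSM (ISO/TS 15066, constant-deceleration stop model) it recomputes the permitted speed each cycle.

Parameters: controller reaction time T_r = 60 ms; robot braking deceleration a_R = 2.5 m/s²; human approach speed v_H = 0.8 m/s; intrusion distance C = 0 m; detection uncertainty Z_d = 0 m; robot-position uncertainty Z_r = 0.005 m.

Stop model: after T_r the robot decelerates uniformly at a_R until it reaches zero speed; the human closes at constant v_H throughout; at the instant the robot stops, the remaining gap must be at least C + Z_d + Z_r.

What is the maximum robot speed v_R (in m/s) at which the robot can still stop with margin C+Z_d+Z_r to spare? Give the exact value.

at the boundary: (1/5)·v² + (19/50)·v + (-187/400) = 0
  disc = (19/50)² − 4·(1/5)·(-187/400) = 324/625 ; √disc = 18/25
  v_R = (−(19/50) + 18/25) / (2·(1/5)) = 17/20 m/s
check:
braking lasts T_s = (17/20)/(5/2) = 0.3400 s
robot in T_r: 0.8500·0.0600 = 0.0510 m
robot under decel: 0.8500²/(2·2.5000) = 0.1445 m
person approaches 0.8000·(0.0600+0.3400) = 0.3200 m
margins: 0.0000+0.0000+0.0050 = 0.0050 m
sum ≈ 0.0510+0.1445+0.3200+0.0050 ≈ 0.5205 m = S ✓

v_R_max = 17/20 m/s = 0.8500 m/s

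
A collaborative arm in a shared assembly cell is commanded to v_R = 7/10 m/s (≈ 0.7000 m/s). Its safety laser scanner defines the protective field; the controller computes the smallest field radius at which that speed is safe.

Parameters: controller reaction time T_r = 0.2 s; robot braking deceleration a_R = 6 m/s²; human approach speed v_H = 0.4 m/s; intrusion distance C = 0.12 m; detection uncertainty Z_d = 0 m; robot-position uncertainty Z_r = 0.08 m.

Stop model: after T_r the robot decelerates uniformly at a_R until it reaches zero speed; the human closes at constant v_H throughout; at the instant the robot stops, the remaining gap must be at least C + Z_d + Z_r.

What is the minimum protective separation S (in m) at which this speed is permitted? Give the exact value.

braking lasts T_s = (7/10)/6 = 0.1167 s
reaction-phase robot travel = 0.7000·0.2000 = 0.1400 m
robot covers 0.7000·0.1167 − ½·6.0000·0.1167² = 0.0408 m while stopping
human closes 0.4000·0.3167 = 0.1267 m
margins: 0.1200+0.0000+0.0800 = 0.2000 m
S_min ≈ 0.1400+0.0408+0.1267+0.2000  ⇒  S_min = 203/400 m

S_min = 203/400 m = 0.5075 m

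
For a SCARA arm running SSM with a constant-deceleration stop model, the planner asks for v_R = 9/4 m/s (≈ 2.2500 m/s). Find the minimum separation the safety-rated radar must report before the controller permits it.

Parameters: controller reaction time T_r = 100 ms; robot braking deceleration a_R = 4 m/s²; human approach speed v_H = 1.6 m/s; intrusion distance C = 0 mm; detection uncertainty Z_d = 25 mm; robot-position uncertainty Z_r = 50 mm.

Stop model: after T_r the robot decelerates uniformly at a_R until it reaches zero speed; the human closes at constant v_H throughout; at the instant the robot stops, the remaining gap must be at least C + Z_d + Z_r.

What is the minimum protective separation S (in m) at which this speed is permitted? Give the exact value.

S_min = 6377/3200 m = 1.9928 m

braking lasts T_s = (9/4)/4 = 0.5625 s
robot in T_r: 2.2500·0.1000 = 0.2250 m
braking distance = 2.2500²/(2·4.0000) = 0.6328 m
human closes 1.6000·0.6625 = 1.0600 m
margins: 0.0000+0.0250+0.0500 = 0.0750 m
S_min ≈ 0.2250+0.6328+1.0600+0.0750  ⇒  S_min = 6377/3200 m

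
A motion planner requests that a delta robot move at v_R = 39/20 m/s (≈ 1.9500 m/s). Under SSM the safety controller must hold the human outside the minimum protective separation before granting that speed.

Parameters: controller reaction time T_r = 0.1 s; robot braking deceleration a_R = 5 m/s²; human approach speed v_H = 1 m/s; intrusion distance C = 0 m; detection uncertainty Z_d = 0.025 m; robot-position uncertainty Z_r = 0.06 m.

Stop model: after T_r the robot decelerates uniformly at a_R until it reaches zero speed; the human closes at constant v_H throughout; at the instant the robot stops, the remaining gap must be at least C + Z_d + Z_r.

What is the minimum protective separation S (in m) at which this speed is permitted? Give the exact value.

braking lasts T_s = (39/20)/5 = 0.3900 s
robot covers v_R·T_r = 1.9500·0.1000 = 0.1950 m before braking
robot covers 1.9500·0.3900 − ½·5.0000·0.3900² = 0.3802 m while stopping
human closes 1.0000·0.4900 = 0.4900 m
C+Z_d+Z_r = 0.0000+0.0250+0.0600 = 0.0850 m
S_min ≈ 0.1950+0.3802+0.4900+0.0850  ⇒  S_min = 4601/4000 m

S_min = 4601/4000 m = 1.1502 m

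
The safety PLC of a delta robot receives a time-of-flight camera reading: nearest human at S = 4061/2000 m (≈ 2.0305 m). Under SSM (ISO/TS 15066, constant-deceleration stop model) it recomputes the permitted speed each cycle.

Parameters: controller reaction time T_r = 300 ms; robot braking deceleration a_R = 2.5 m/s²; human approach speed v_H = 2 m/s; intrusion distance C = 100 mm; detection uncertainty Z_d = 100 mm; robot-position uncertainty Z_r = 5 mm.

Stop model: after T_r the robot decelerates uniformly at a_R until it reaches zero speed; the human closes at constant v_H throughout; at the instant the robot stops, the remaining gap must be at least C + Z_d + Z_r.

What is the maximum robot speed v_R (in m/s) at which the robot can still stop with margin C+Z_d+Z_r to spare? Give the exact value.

at the boundary: (1/5)·v² + (11/10)·v + (-2451/2000) = 0
  disc = (11/10)² − 4·(1/5)·(-2451/2000) = 1369/625 ; √disc = 37/25
  v_R = (−(11/10) + 37/25) / (2·(1/5)) = 19/20 m/s
check:
stop time T_s = (19/20)/(5/2) = 0.3800 s
robot covers v_R·T_r = 0.9500·0.3000 = 0.2850 m before braking
robot under decel: 0.9500²/(2·2.5000) = 0.1805 m
human closes 2.0000·0.6800 = 1.3600 m
margins: 0.1000+0.1000+0.0050 = 0.2050 m
sum ≈ 0.2850+0.1805+1.3600+0.2050 ≈ 2.0305 m = S ✓

v_R_max = 19/20 m/s = 0.9500 m/s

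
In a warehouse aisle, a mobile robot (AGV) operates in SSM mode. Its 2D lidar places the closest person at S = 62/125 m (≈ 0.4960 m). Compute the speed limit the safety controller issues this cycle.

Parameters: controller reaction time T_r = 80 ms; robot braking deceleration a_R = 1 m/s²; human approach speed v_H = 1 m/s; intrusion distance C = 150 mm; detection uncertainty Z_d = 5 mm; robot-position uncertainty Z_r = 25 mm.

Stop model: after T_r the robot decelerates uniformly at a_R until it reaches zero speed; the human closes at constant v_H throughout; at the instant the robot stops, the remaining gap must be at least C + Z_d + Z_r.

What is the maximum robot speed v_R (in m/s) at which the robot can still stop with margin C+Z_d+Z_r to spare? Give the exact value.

collect terms ⇒ (1/2)·v_R² + (27/25)·v_R + (-59/250) = 0
  disc = (27/25)² − 4·(1/2)·(-59/250) = 1024/625 ; √disc = 32/25
  v_R = (−(27/25) + 32/25) / (2·(1/2)) = 1/5 m/s
check:
T_s = v_R/a_R = (1/5)/1 = 0.2000 s
robot in T_r: 0.2000·0.0800 = 0.0160 m
robot under decel: 0.2000²/(2·1.0000) = 0.0200 m
human over T_r+T_s: 1.0000·(0.0800+0.2000) = 0.2800 m
C+Z_d+Z_r = 0.1500+0.0050+0.0250 = 0.1800 m
sum ≈ 0.0160+0.0200+0.2800+0.1800 ≈ 0.4960 m = S ✓

v_R_max = 1/5 m/s = 0.2000 m/s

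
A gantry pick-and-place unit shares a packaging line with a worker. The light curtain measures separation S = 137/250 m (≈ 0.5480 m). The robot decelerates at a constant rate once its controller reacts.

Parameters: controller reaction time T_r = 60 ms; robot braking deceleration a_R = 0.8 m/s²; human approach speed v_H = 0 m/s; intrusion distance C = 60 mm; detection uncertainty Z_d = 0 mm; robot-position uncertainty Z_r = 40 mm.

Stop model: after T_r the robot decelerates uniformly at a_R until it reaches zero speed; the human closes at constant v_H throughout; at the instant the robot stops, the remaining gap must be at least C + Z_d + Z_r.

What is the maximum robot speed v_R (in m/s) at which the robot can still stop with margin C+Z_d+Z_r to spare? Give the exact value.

collect terms ⇒ (5/8)·v_R² + (3/50)·v_R + (-56/125) = 0
  disc = (3/50)² − 4·(5/8)·(-56/125) = 2809/2500 ; √disc = 53/50
  v_R = (−(3/50) + 53/50) / (2·(5/8)) = 4/5 m/s
check:
stop time T_s = (4/5)/(4/5) = 1.0000 s
robot in T_r: 0.8000·0.0600 = 0.0480 m
robot covers 0.8000·1.0000 − ½·0.8000·1.0000² = 0.4000 m while stopping
human closes 0.0000·1.0600 = 0.0000 m
margins: 0.0600+0.0000+0.0400 = 0.1000 m
sum ≈ 0.0480+0.4000+0.0000+0.1000 ≈ 0.5480 m = S ✓

v_R_max = 4/5 m/s = 0.8000 m/s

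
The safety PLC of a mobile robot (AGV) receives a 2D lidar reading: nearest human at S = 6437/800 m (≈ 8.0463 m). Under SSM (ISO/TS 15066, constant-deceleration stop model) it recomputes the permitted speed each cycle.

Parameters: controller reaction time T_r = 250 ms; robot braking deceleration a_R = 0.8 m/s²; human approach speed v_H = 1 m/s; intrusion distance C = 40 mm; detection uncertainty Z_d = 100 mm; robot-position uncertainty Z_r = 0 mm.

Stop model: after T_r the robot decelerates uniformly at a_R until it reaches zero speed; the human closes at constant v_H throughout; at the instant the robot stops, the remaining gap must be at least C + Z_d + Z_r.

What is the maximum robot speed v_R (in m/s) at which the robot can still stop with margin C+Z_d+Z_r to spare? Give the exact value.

collect terms ⇒ (5/8)·v_R² + (3/2)·v_R + (-245/32) = 0
  disc = (3/2)² − 4·(5/8)·(-245/32) = 1369/64 ; √disc = 37/8
  v_R = (−(3/2) + 37/8) / (2·(5/8)) = 5/2 m/s
check:
braking lasts T_s = (5/2)/(4/5) = 3.1250 s
robot in T_r: 2.5000·0.2500 = 0.6250 m
robot under decel: 2.5000²/(2·0.8000) = 3.9062 m
human closes 1.0000·3.3750 = 3.3750 m
residual clearance needed = 0.0400+0.1000+0.0000 = 0.1400 m
sum ≈ 0.6250+3.9062+3.3750+0.1400 ≈ 8.0463 m = S ✓

v_R_max = 5/2 m/s = 2.5000 m/s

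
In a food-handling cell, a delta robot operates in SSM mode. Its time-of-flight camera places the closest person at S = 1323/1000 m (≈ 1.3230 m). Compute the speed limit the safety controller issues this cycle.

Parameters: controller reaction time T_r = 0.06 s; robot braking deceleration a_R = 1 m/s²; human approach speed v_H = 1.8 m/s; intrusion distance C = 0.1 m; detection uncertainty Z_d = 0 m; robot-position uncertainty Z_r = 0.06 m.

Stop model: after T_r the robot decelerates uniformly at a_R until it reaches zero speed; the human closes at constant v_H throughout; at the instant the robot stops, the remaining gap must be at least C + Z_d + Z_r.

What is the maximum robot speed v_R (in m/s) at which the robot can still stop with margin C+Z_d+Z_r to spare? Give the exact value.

v_R_max = 1/2 m/s = 0.5000 m/s

quadratic (1/2)·v² + (93/50)·v + (-211/200) = 0
  disc = (93/50)² − 4·(1/2)·(-211/200) = 3481/625 ; √disc = 59/25
  v_R = (−(93/50) + 59/25) / (2·(1/2)) = 1/2 m/s
check:
stop time T_s = (1/2)/1 = 0.5000 s
robot covers v_R·T_r = 0.5000·0.0600 = 0.0300 m before braking
braking distance = 0.5000²/(2·1.0000) = 0.1250 m
person approaches 1.8000·(0.0600+0.5000) = 1.0080 m
residual clearance needed = 0.1000+0.0000+0.0600 = 0.1600 m
sum ≈ 0.0300+0.1250+1.0080+0.1600 ≈ 1.3230 m = S ✓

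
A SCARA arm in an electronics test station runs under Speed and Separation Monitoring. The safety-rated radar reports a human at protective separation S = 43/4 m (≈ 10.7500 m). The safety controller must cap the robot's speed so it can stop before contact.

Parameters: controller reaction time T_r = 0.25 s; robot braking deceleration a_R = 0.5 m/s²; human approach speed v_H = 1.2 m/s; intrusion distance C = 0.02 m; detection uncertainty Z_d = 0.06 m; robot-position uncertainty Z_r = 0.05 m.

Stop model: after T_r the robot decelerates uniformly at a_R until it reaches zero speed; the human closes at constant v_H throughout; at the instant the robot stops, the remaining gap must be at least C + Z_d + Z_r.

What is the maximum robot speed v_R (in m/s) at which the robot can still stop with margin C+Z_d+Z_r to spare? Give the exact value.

at the boundary: (1)·v² + (53/20)·v + (-258/25) = 0
  disc = (53/20)² − 4·(1)·(-258/25) = 19321/400 ; √disc = 139/20
  v_R = (−(53/20) + 139/20) / (2·(1)) = 43/20 m/s
check:
stop time T_s = (43/20)/(1/2) = 4.3000 s
robot covers v_R·T_r = 2.1500·0.2500 = 0.5375 m before braking
braking distance = 2.1500²/(2·0.5000) = 4.6225 m
person approaches 1.2000·(0.2500+4.3000) = 5.4600 m
residual clearance needed = 0.0200+0.0600+0.0500 = 0.1300 m
sum ≈ 0.5375+4.6225+5.4600+0.1300 ≈ 10.7500 m = S ✓

v_R_max = 43/20 m/s = 2.1500 m/s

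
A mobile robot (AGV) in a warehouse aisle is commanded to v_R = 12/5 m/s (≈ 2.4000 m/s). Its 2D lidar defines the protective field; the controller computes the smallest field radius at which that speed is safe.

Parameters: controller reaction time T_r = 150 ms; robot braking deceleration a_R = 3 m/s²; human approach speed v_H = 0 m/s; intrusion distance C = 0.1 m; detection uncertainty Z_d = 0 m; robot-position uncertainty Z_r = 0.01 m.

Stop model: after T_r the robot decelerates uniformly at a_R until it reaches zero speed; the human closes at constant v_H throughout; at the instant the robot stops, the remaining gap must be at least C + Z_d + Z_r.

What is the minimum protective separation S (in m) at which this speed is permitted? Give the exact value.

S_min = 143/100 m = 1.4300 m

T_s = v_R/a_R = (12/5)/3 = 0.8000 s
robot covers v_R·T_r = 2.4000·0.1500 = 0.3600 m before braking
braking distance = 2.4000²/(2·3.0000) = 0.9600 m
human closes 0.0000·0.9500 = 0.0000 m
margins: 0.1000+0.0000+0.0100 = 0.1100 m
S_min ≈ 0.3600+0.9600+0.0000+0.1100  ⇒  S_min = 143/100 m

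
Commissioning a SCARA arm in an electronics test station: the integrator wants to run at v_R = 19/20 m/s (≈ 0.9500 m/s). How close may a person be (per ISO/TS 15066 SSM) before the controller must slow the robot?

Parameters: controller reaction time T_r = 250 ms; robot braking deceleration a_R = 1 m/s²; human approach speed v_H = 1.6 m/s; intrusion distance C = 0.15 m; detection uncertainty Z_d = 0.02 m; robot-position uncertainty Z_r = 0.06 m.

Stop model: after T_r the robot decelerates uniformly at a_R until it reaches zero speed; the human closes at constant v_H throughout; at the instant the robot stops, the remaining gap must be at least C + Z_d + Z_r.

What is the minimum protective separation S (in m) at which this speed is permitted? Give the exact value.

braking lasts T_s = (19/20)/1 = 0.9500 s
robot covers v_R·T_r = 0.9500·0.2500 = 0.2375 m before braking
robot covers 0.9500·0.9500 − ½·1.0000·0.9500² = 0.4512 m while stopping
human closes 1.6000·1.2000 = 1.9200 m
margins: 0.1500+0.0200+0.0600 = 0.2300 m
S_min ≈ 0.2375+0.4512+1.9200+0.2300  ⇒  S_min = 2271/800 m

S_min = 2271/800 m = 2.8388 m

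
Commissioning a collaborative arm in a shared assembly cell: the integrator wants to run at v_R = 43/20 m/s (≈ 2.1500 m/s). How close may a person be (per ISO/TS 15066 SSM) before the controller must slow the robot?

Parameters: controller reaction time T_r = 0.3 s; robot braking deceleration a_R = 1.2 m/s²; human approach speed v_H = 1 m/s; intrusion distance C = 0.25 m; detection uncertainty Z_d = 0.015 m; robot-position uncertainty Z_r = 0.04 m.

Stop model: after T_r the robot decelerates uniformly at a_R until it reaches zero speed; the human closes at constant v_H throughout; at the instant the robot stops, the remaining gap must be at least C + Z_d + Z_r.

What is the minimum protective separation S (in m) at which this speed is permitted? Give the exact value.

braking lasts T_s = (43/20)/(6/5) = 1.7917 s
robot covers v_R·T_r = 2.1500·0.3000 = 0.6450 m before braking
braking distance = 2.1500²/(2·1.2000) = 1.9260 m
human over T_r+T_s: 1.0000·(0.3000+1.7917) = 2.0917 m
margins: 0.2500+0.0150+0.0400 = 0.3050 m
S_min ≈ 0.6450+1.9260+2.0917+0.3050  ⇒  S_min = 4769/960 m

S_min = 4769/960 m = 4.9677 m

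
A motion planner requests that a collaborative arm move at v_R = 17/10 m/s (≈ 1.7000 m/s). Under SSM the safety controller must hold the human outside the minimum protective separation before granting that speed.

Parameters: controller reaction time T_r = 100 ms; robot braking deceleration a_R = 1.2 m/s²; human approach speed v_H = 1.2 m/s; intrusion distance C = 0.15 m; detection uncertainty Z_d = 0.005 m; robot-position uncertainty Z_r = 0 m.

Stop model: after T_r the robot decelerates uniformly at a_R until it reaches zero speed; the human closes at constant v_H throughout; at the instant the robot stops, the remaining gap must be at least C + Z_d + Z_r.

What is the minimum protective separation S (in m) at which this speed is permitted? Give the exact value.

T_s = v_R/a_R = (17/10)/(6/5) = 1.4167 s
robot in T_r: 1.7000·0.1000 = 0.1700 m
braking distance = 1.7000²/(2·1.2000) = 1.2042 m
person approaches 1.2000·(0.1000+1.4167) = 1.8200 m
margins: 0.1500+0.0050+0.0000 = 0.1550 m
S_min ≈ 0.1700+1.2042+1.8200+0.1550  ⇒  S_min = 4019/1200 m

S_min = 4019/1200 m = 3.3492 m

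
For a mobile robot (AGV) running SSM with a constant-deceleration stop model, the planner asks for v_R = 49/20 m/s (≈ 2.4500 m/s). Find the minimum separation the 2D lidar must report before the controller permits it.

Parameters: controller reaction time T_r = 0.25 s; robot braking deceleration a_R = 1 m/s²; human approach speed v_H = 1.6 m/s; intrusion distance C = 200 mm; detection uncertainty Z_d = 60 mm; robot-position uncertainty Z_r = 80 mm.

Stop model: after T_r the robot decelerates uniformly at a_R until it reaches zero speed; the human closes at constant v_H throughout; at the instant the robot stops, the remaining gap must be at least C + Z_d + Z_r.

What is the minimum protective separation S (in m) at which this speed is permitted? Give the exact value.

braking lasts T_s = (49/20)/1 = 2.4500 s
robot covers v_R·T_r = 2.4500·0.2500 = 0.6125 m before braking
braking distance = 2.4500²/(2·1.0000) = 3.0013 m
human over T_r+T_s: 1.6000·(0.2500+2.4500) = 4.3200 m
C+Z_d+Z_r = 0.2000+0.0600+0.0800 = 0.3400 m
S_min ≈ 0.6125+3.0013+4.3200+0.3400  ⇒  S_min = 6619/800 m

S_min = 6619/800 m = 8.2737 m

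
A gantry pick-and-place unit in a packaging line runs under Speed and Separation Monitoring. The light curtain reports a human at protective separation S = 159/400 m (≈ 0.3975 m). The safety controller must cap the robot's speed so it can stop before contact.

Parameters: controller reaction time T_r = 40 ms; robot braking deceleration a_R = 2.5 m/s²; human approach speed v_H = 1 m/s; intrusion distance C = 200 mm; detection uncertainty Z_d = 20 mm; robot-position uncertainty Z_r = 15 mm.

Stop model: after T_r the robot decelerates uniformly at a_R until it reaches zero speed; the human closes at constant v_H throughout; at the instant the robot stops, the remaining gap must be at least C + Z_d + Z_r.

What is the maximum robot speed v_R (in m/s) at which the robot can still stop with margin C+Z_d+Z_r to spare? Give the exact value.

at the boundary: (1/5)·v² + (11/25)·v + (-49/400) = 0
  disc = (11/25)² − 4·(1/5)·(-49/400) = 729/2500 ; √disc = 27/50
  v_R = (−(11/25) + 27/50) / (2·(1/5)) = 1/4 m/s
check:
stop time T_s = (1/4)/(5/2) = 0.1000 s
robot in T_r: 0.2500·0.0400 = 0.0100 m
robot covers 0.2500·0.1000 − ½·2.5000·0.1000² = 0.0125 m while stopping
person approaches 1.0000·(0.0400+0.1000) = 0.1400 m
C+Z_d+Z_r = 0.2000+0.0200+0.0150 = 0.2350 m
sum ≈ 0.0100+0.0125+0.1400+0.2350 ≈ 0.3975 m = S ✓

v_R_max = 1/4 m/s = 0.2500 m/s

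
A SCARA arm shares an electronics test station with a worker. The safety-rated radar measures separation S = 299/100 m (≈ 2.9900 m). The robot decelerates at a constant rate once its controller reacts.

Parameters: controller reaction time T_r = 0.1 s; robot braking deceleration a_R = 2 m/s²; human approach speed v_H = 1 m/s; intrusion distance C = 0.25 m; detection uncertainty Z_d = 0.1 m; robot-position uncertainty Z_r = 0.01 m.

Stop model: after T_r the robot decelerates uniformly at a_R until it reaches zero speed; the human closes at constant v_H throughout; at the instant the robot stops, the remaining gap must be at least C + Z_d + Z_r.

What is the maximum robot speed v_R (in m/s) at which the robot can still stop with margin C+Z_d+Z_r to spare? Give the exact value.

collect terms ⇒ (1/4)·v_R² + (3/5)·v_R + (-253/100) = 0
  disc = (3/5)² − 4·(1/4)·(-253/100) = 289/100 ; √disc = 17/10
  v_R = (−(3/5) + 17/10) / (2·(1/4)) = 11/5 m/s
check:
T_s = v_R/a_R = (11/5)/2 = 1.1000 s
robot in T_r: 2.2000·0.1000 = 0.2200 m
braking distance = 2.2000²/(2·2.0000) = 1.2100 m
human closes 1.0000·1.2000 = 1.2000 m
C+Z_d+Z_r = 0.2500+0.1000+0.0100 = 0.3600 m
sum ≈ 0.2200+1.2100+1.2000+0.3600 ≈ 2.9900 m = S ✓

v_R_max = 11/5 m/s = 2.2000 m/s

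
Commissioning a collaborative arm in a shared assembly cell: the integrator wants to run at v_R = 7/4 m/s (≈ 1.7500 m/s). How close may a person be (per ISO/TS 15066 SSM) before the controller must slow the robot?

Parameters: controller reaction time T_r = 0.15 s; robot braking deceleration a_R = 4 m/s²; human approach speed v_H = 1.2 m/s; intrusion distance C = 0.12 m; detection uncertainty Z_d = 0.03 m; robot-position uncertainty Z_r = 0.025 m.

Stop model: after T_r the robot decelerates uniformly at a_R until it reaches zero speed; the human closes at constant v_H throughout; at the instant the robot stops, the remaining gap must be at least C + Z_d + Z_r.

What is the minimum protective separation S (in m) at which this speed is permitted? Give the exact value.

stop time T_s = (7/4)/4 = 0.4375 s
robot covers v_R·T_r = 1.7500·0.1500 = 0.2625 m before braking
robot covers 1.7500·0.4375 − ½·4.0000·0.4375² = 0.3828 m while stopping
person approaches 1.2000·(0.1500+0.4375) = 0.7050 m
margins: 0.1200+0.0300+0.0250 = 0.1750 m
S_min ≈ 0.2625+0.3828+0.7050+0.1750  ⇒  S_min = 4881/3200 m

S_min = 4881/3200 m = 1.5253 m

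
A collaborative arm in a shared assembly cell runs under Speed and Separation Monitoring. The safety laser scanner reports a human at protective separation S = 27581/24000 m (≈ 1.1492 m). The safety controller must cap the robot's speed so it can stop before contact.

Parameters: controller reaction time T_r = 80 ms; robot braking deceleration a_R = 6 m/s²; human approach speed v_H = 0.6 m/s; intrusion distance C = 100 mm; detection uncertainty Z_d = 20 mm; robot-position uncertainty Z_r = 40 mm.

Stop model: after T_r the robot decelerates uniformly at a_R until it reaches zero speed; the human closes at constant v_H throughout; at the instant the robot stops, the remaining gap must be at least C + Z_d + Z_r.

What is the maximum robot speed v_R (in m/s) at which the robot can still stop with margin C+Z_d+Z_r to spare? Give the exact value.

quadratic (1/12)·v² + (9/50)·v + (-22589/24000) = 0
  disc = (9/50)² − 4·(1/12)·(-22589/24000) = 124609/360000 ; √disc = 353/600
  v_R = (−(9/50) + 353/600) / (2·(1/12)) = 49/20 m/s
check:
stop time T_s = (49/20)/6 = 0.4083 s
reaction-phase robot travel = 2.4500·0.0800 = 0.1960 m
robot covers 2.4500·0.4083 − ½·6.0000·0.4083² = 0.5002 m while stopping
person approaches 0.6000·(0.0800+0.4083) = 0.2930 m
margins: 0.1000+0.0200+0.0400 = 0.1600 m
sum ≈ 0.1960+0.5002+0.2930+0.1600 ≈ 1.1492 m = S ✓

v_R_max = 49/20 m/s = 2.4500 m/s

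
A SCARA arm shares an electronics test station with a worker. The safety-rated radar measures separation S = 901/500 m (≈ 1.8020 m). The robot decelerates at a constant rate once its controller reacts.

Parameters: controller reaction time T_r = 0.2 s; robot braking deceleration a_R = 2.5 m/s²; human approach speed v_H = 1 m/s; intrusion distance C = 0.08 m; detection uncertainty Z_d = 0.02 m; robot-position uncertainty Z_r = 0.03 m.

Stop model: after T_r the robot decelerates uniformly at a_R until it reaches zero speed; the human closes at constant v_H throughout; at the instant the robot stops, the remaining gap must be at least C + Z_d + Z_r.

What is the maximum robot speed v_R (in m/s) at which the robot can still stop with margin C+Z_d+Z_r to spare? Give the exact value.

quadratic (1/5)·v² + (3/5)·v + (-184/125) = 0
  disc = (3/5)² − 4·(1/5)·(-184/125) = 961/625 ; √disc = 31/25
  v_R = (−(3/5) + 31/25) / (2·(1/5)) = 8/5 m/s
check:
T_s = v_R/a_R = (8/5)/(5/2) = 0.6400 s
robot in T_r: 1.6000·0.2000 = 0.3200 m
braking distance = 1.6000²/(2·2.5000) = 0.5120 m
human over T_r+T_s: 1.0000·(0.2000+0.6400) = 0.8400 m
residual clearance needed = 0.0800+0.0200+0.0300 = 0.1300 m
sum ≈ 0.3200+0.5120+0.8400+0.1300 ≈ 1.8020 m = S ✓

v_R_max = 8/5 m/s = 1.6000 m/s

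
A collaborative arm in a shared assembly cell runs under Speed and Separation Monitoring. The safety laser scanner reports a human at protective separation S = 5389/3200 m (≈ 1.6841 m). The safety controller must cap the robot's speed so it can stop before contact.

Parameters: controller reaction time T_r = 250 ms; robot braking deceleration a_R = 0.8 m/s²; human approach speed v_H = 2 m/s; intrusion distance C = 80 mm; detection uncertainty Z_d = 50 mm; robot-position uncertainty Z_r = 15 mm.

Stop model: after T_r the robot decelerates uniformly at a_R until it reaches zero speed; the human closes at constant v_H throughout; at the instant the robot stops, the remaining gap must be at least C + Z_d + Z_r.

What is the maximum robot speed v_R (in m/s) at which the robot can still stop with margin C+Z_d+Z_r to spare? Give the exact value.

quadratic (5/8)·v² + (11/4)·v + (-133/128) = 0
  disc = (11/4)² − 4·(5/8)·(-133/128) = 2601/256 ; √disc = 51/16
  v_R = (−(11/4) + 51/16) / (2·(5/8)) = 7/20 m/s
check:
stop time T_s = (7/20)/(4/5) = 0.4375 s
robot covers v_R·T_r = 0.3500·0.2500 = 0.0875 m before braking
braking distance = 0.3500²/(2·0.8000) = 0.0766 m
person approaches 2.0000·(0.2500+0.4375) = 1.3750 m
margins: 0.0800+0.0500+0.0150 = 0.1450 m
sum ≈ 0.0875+0.0766+1.3750+0.1450 ≈ 1.6841 m = S ✓

v_R_max = 7/20 m/s = 0.3500 m/s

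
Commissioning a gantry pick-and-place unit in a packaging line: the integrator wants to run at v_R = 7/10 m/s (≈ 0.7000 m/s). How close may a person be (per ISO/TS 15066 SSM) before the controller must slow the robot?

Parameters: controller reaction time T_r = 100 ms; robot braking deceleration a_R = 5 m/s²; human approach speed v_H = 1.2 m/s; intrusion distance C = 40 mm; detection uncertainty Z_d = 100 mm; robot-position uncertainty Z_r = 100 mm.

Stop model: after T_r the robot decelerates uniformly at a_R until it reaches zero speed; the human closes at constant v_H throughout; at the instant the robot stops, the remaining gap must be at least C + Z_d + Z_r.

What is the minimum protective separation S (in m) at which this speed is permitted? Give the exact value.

S_min = 647/1000 m = 0.6470 m

stop time T_s = (7/10)/5 = 0.1400 s
reaction-phase robot travel = 0.7000·0.1000 = 0.0700 m
robot covers 0.7000·0.1400 − ½·5.0000·0.1400² = 0.0490 m while stopping
human over T_r+T_s: 1.2000·(0.1000+0.1400) = 0.2880 m
C+Z_d+Z_r = 0.0400+0.1000+0.1000 = 0.2400 m
S_min ≈ 0.0700+0.0490+0.2880+0.2400  ⇒  S_min = 647/1000 m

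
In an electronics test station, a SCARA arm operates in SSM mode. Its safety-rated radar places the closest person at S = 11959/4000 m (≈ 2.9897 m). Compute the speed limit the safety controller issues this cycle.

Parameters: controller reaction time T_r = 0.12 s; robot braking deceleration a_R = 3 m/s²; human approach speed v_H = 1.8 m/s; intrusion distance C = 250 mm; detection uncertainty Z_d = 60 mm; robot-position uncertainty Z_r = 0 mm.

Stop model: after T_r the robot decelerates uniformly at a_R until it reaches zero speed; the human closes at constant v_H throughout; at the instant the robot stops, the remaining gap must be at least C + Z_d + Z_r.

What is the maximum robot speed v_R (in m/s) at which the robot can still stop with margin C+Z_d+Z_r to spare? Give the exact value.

v_R_max = 9/4 m/s = 2.2500 m/s

quadratic (1/6)·v² + (18/25)·v + (-1971/800) = 0
  disc = (18/25)² − 4·(1/6)·(-1971/800) = 21609/10000 ; √disc = 147/100
  v_R = (−(18/25) + 147/100) / (2·(1/6)) = 9/4 m/s
check:
braking lasts T_s = (9/4)/3 = 0.7500 s
robot in T_r: 2.2500·0.1200 = 0.2700 m
robot covers 2.2500·0.7500 − ½·3.0000·0.7500² = 0.8438 m while stopping
person approaches 1.8000·(0.1200+0.7500) = 1.5660 m
margins: 0.2500+0.0600+0.0000 = 0.3100 m
sum ≈ 0.2700+0.8438+1.5660+0.3100 ≈ 2.9897 m = S ✓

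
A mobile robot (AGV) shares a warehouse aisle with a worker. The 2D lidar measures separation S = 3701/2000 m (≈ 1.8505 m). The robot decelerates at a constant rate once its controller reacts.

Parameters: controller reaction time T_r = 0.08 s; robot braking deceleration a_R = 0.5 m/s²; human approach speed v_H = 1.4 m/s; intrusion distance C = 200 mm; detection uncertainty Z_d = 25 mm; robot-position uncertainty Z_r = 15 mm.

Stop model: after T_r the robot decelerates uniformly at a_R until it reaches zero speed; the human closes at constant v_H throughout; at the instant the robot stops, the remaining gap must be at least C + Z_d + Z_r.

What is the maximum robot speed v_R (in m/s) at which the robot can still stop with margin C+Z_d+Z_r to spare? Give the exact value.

v_R_max = 9/20 m/s = 0.4500 m/s

at the boundary: (1)·v² + (72/25)·v + (-2997/2000) = 0
  disc = (72/25)² − 4·(1)·(-2997/2000) = 35721/2500 ; √disc = 189/50
  v_R = (−(72/25) + 189/50) / (2·(1)) = 9/20 m/s
check:
braking lasts T_s = (9/20)/(1/2) = 0.9000 s
robot covers v_R·T_r = 0.4500·0.0800 = 0.0360 m before braking
braking distance = 0.4500²/(2·0.5000) = 0.2025 m
human closes 1.4000·0.9800 = 1.3720 m
C+Z_d+Z_r = 0.2000+0.0250+0.0150 = 0.2400 m
sum ≈ 0.0360+0.2025+1.3720+0.2400 ≈ 1.8505 m = S ✓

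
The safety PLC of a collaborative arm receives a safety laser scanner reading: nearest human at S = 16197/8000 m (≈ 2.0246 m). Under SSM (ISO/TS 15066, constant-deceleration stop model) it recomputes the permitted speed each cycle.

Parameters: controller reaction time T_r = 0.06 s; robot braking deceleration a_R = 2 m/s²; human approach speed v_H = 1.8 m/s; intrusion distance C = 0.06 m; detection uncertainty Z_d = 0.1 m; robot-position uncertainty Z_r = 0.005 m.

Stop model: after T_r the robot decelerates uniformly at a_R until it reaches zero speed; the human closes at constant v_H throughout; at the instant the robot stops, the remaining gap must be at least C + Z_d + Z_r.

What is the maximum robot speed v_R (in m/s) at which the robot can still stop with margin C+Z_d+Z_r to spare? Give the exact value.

at the boundary: (1/4)·v² + (24/25)·v + (-14013/8000) = 0
  disc = (24/25)² − 4·(1/4)·(-14013/8000) = 106929/40000 ; √disc = 327/200
  v_R = (−(24/25) + 327/200) / (2·(1/4)) = 27/20 m/s
check:
T_s = v_R/a_R = (27/20)/2 = 0.6750 s
robot covers v_R·T_r = 1.3500·0.0600 = 0.0810 m before braking
braking distance = 1.3500²/(2·2.0000) = 0.4556 m
human closes 1.8000·0.7350 = 1.3230 m
margins: 0.0600+0.1000+0.0050 = 0.1650 m
sum ≈ 0.0810+0.4556+1.3230+0.1650 ≈ 2.0246 m = S ✓

v_R_max = 27/20 m/s = 1.3500 m/s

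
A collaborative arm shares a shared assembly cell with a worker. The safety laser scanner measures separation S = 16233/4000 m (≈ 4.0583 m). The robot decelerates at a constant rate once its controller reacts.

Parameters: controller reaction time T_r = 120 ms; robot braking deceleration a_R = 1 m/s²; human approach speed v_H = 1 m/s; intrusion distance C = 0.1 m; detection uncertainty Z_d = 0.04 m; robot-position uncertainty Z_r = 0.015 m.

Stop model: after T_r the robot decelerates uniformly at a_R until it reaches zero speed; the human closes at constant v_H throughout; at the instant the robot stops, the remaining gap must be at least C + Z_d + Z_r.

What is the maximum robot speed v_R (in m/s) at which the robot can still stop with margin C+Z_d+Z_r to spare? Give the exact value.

v_R_max = 37/20 m/s = 1.8500 m/s

at the boundary: (1/2)·v² + (28/25)·v + (-15133/4000) = 0
  disc = (28/25)² − 4·(1/2)·(-15133/4000) = 88209/10000 ; √disc = 297/100
  v_R = (−(28/25) + 297/100) / (2·(1/2)) = 37/20 m/s
check:
braking lasts T_s = (37/20)/1 = 1.8500 s
reaction-phase robot travel = 1.8500·0.1200 = 0.2220 m
robot covers 1.8500·1.8500 − ½·1.0000·1.8500² = 1.7112 m while stopping
human closes 1.0000·1.9700 = 1.9700 m
C+Z_d+Z_r = 0.1000+0.0400+0.0150 = 0.1550 m
sum ≈ 0.2220+1.7112+1.9700+0.1550 ≈ 4.0583 m = S ✓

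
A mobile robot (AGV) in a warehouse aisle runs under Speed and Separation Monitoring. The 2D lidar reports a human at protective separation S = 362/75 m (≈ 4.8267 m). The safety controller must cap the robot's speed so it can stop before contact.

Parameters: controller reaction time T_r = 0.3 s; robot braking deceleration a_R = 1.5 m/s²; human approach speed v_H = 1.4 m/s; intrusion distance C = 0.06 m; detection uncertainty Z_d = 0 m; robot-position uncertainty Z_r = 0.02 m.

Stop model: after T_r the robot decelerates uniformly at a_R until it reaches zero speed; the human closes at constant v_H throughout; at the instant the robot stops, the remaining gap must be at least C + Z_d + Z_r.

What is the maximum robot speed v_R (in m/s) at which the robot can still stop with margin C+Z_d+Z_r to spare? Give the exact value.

v_R_max = 11/5 m/s = 2.2000 m/s

collect terms ⇒ (1/3)·v_R² + (37/30)·v_R + (-649/150) = 0
  disc = (37/30)² − 4·(1/3)·(-649/150) = 729/100 ; √disc = 27/10
  v_R = (−(37/30) + 27/10) / (2·(1/3)) = 11/5 m/s
check:
braking lasts T_s = (11/5)/(3/2) = 1.4667 s
robot in T_r: 2.2000·0.3000 = 0.6600 m
braking distance = 2.2000²/(2·1.5000) = 1.6133 m
human over T_r+T_s: 1.4000·(0.3000+1.4667) = 2.4733 m
C+Z_d+Z_r = 0.0600+0.0000+0.0200 = 0.0800 m
sum ≈ 0.6600+1.6133+2.4733+0.0800 ≈ 4.8267 m = S ✓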